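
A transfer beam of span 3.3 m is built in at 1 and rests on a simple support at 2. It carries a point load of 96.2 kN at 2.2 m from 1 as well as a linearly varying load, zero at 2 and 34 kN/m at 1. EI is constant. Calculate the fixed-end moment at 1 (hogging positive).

M_1 = 71.72 kN·m

Remove the prop at 2; the released (primary) structure is a cantilever built in at 1.
Downward deflection at the released point 2 due to the loads:
  point load 96.2 at a = 2.2: Pa²(3L − a)/(6EI) = 597.5/EI
  triangular load, peak 34 at the fixed end: w₀L⁴/(30EI) = 134.4/EI
  δ_0 = 731.9/EI
Tip deflection under a unit load at 2: L³/(3EI) = 11.98/EI.
The prop prevents deflection at 2: R_2 = δ_0/δ_{22} = 731.9/11.98 = 61.1 kN.
Moment equilibrium about 1: M_1 = Σ(load moments about 1) − R_2·L = 273.4 − 61.1×3.3 = 71.72 kN·m.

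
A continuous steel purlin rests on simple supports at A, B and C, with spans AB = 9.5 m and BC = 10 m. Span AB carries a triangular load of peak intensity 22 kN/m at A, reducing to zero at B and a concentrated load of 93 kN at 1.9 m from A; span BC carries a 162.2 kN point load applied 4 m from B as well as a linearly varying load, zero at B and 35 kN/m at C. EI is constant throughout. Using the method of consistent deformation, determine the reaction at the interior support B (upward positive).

Insert a hinge at B; M_B is the redundant, and each span becomes simply supported.
Rotations at B on the released spans (each span's end-slope, ×1/EI):
  span AB: triangular load, peak 22: 7w₀L³/(360EI) = 366.8/EI
  span AB: point load 93 at a = 1.9: Pab(L + a)/(6LEI) = 268.6/EI
  span BC: point load 162.2 at a = 4: Pab(L + b)/(6LEI) = 1038/EI
  span BC: triangular load, peak 35: 7w₀L³/(360EI) = 680.6/EI
  relative rotation θ_0 = (635.3 + 1719)/EI = 2354/EI
A unit hogging moment at B produces rotation L₁/(3EI) + L₂/(3EI) = 6.5/EI.
Slope continuity at B: θ_0 = M_B·6.5/EI, so M_B = 2354/6.5 = 362.2 kN·m (hogging).
Span AB, ΣM about A with M_B applied at B: R_B^{AB}·9.5 = 507.6 + 362.2, so R_B^{AB} = 91.55 kN and R_A = 197.5 − 91.55 = 105.9 kN.
Span BC, ΣM about C: R_B^{BC}·10 = 1557 + 362.2, so R_B^{BC} = 191.9 kN and R_C = 337.2 − 191.9 = 145.3 kN.
R_B = 91.55 + 191.9 = 283.4 kN.

R_B = 283.4 kN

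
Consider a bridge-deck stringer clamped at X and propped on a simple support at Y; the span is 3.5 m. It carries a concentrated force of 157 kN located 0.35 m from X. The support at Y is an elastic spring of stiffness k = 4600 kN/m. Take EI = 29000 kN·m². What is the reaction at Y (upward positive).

R_Y = 1.58 kN

Release the roller at Y. Primary structure: cantilever fixed at X.
Free-end deflection of the primary structure under the applied loading (downward +):
  point load 157 at a = 0.35: Pa²(3L − a)/(6EI) = 32.53/EI
Flexibility coefficient — unit upward force at Y: δ_{YY} = L³/(3EI) = 14.29/EI.
With EI = 29000 kN·m²: δ_0 = 0.001122 m and δ_{YY} = 0.000493 m/kN.
Compatibility — the spring shortens by R_Y/k under the reaction it provides: δ_0 − R_Y·δ_{YY} = R_Y/k. With 1/k = 0.000217 m/kN, R_Y = δ_0 / (δ_{YY} + 1/k) = 0.001122 / (0.000493 + 0.000217) = 1.58 kN.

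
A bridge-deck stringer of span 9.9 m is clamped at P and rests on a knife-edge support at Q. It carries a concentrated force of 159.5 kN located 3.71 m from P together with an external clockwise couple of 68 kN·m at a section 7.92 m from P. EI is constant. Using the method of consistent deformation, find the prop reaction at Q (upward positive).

R_Q = 39.29 kN

Remove the prop at Q; the released (primary) structure is a cantilever built in at P.
Deflection at Q on the released cantilever, summing each load's contribution:
  point load 159.5 at a = 3.71: Pa²(3L − a)/(6EI) = 9510/EI
  clockwise couple 68 at a = 7.92: M₀a(2L − a)/(2EI) = 3199/EI
  δ_0 = 12709/EI
Flexibility coefficient — unit upward force at Q: δ_{QQ} = L³/(3EI) = 323.4/EI.
The prop prevents deflection at Q: R_Q = δ_0/δ_{QQ} = 12709/323.4 = 39.29 kN.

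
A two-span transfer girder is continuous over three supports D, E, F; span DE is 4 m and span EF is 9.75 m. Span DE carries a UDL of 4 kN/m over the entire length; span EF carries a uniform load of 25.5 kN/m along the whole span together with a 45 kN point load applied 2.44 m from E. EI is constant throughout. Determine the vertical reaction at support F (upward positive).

Take M_E as the redundant. Released structure: two simple spans DE and EF with a hinge at E.
Rotations at E on the released spans (each span's end-slope, ×1/EI):
  span DE: UDL 4: wL³/(24EI) = 10.67/EI
  span EF: UDL 25.5: wL³/(24EI) = 984.8/EI
  span EF: point load 45 at a = 2.44: Pab(L + b)/(6LEI) = 234.1/EI
  relative rotation θ_0 = (10.67 + 1219)/EI = 1230/EI
A unit hogging moment at E produces rotation L₁/(3EI) + L₂/(3EI) = 4.583/EI.
Slope continuity at E: θ_0 = M_E·4.583/EI, so M_E = 1230/4.583 = 268.3 kN·m (hogging).
Span EF, ΣM about F: R_E^{EF}·9.75 = 1541 + 268.3, so R_E^{EF} = 185.6 kN and R_F = 293.6 − 185.6 = 108.1 kN.

R_F = 108.1 kN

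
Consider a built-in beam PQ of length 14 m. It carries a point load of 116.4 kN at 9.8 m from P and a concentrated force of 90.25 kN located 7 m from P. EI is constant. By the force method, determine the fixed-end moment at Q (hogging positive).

M_Q = 397.5 kN·m

Take the two fixed-end moments M_P, M_Q as redundants; the released structure is the simple span PQ.
End rotations of the released simple span under the applied load (×1/EI):
  at P: point load 116.4 at a = 9.8: Pab(L + b)/(6LEI) = 1038/EI
  at Q: point load 116.4 at a = 9.8: Pab(L + a)/(6LEI) = 1357/EI
  at P: point load 90.25 at a = 7: Pab(L + b)/(6LEI) = 1106/EI
  at Q: point load 90.25 at a = 7: Pab(L + a)/(6LEI) = 1106/EI
  θ_P0 = 2144/EI,  θ_Q0 = 2463/EI
Flexibility coefficients: a unit moment at one end gives L/(3EI) there and L/(6EI) at the far end, so f₁₁ = f₂₂ = 4.667/EI and f₁₂ = f₂₁ = 2.333/EI.
Compatibility — zero rotation at each built-in end:
  4.667 M_P + 2.333 M_Q = 2144
  2.333 M_P + 4.667 M_Q = 2463
Solving the pair gives M_P = 260.6 kN·m and M_Q = 397.5 kN·m (hogging).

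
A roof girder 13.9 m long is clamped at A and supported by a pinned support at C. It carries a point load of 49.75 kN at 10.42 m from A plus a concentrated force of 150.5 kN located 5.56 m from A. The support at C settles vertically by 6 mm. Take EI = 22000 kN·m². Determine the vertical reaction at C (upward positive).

Choose R_C as the redundant. The primary structure is the cantilever fixed at A.
Primary-structure tip deflection at C by superposition:
  point load 49.75 at a = 10.42: Pa²(3L − a)/(6EI) = 28161/EI
  point load 150.5 at a = 5.56: Pa²(3L − a)/(6EI) = 28024/EI
  δ_0 = 56184/EI
Flexibility coefficient — unit upward force at C: δ_{CC} = L³/(3EI) = 895.2/EI.
With EI = 22000 kN·m²: δ_0 = 2.5538 m and δ_{CC} = 0.040691 m/kN.
Compatibility — the beam at C must follow the support down by 0.006 m: δ_0 − R_C·δ_{CC} = 0.006, so R_C = (2.5538 − 0.006)/0.040691 = 62.61 kN.

R_C = 62.61 kN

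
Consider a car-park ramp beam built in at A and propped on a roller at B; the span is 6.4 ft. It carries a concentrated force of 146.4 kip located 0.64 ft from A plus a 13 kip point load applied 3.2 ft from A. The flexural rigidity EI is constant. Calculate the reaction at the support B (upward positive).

R_B = 6.185 kip

Release the roller at B. Primary structure: cantilever fixed at A.
Primary-structure tip deflection at B by superposition:
  point load 146.4 at a = 0.64: Pa²(3L − a)/(6EI) = 185.5/EI
  point load 13 at a = 3.2: Pa²(3L − a)/(6EI) = 355/EI
  δ_0 = 540.5/EI
Tip deflection under a unit load at B: L³/(3EI) = 87.38/EI.
The prop prevents deflection at B: R_B = δ_0/δ_{BB} = 540.5/87.38 = 6.185 kip.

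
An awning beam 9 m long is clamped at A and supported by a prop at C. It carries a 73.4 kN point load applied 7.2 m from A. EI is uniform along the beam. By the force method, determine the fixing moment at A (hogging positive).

Take the reaction at C as the redundant and release it; the primary structure is a cantilever fixed at A.
Primary-structure tip deflection at C by superposition:
  point load 73.4 at a = 7.2: Pa²(3L − a)/(6EI) = 12557/EI
Tip deflection under a unit load at C: L³/(3EI) = 243/EI.
Compatibility at C: δ_0 − R_C·δ_{CC} = 0, so R_C = 12557/243 = 51.67 kN.
Moment equilibrium about A: M_A = Σ(load moments about A) − R_C·L = 528.5 − 51.67×9 = 63.42 kN·m.

M_A = 63.42 kN·m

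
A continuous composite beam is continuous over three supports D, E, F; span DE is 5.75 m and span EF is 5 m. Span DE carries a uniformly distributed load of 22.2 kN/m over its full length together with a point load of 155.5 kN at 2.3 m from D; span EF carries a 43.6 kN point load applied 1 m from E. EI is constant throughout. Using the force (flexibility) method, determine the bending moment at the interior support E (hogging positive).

M_E = 144 kN·m

Insert a hinge at E; M_E is the redundant, and each span becomes simply supported.
Rotations at E on the released spans (each span's end-slope, ×1/EI):
  span DE: UDL 22.2: wL³/(24EI) = 175.9/EI
  span DE: point load 155.5 at a = 2.3: Pab(L + a)/(6LEI) = 287.9/EI
  span EF: point load 43.6 at a = 1: Pab(L + b)/(6LEI) = 52.32/EI
  relative rotation θ_0 = (463.8 + 52.32)/EI = 516.1/EI
A unit hogging moment at E produces rotation L₁/(3EI) + L₂/(3EI) = 3.583/EI.
Slope continuity at E: θ_0 = M_E·3.583/EI, so M_E = 516.1/3.583 = 144 kN·m (hogging).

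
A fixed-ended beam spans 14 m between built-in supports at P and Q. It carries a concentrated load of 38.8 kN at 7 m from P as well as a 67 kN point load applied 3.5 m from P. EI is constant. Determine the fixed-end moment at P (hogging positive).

Release both end moments; the primary structure is a simply-supported span PQ with redundants M_P and M_Q.
Simple-span end rotations at P and Q under the given loads:
  at P: point load 38.8 at a = 7: Pab(L + b)/(6LEI) = 475.3/EI
  at Q: point load 38.8 at a = 7: Pab(L + a)/(6LEI) = 475.3/EI
  at P: point load 67 at a = 3.5: Pab(L + b)/(6LEI) = 718.2/EI
  at Q: point load 67 at a = 3.5: Pab(L + a)/(6LEI) = 513/EI
  θ_P0 = 1193/EI,  θ_Q0 = 988.3/EI
Flexibility coefficients: a unit moment at one end gives L/(3EI) there and L/(6EI) at the far end, so f₁₁ = f₂₂ = 4.667/EI and f₁₂ = f₂₁ = 2.333/EI.
Compatibility — zero rotation at each built-in end:
  4.667 M_P + 2.333 M_Q = 1193
  2.333 M_P + 4.667 M_Q = 988.3
Solving the pair gives M_P = 199.8 kN·m and M_Q = 111.9 kN·m (hogging).

M_P = 199.8 kN·m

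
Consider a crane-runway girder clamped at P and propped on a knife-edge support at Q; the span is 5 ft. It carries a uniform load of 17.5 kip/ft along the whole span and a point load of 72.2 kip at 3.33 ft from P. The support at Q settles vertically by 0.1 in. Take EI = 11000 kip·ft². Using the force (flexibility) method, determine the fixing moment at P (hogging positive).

Choose R_Q as the redundant. The primary structure is the cantilever fixed at P.
Deflection at Q on the released cantilever, summing each load's contribution:
  UDL 17.5: wL⁴/(8EI) = 1367/EI
  point load 72.2 at a = 3.33: Pa²(3L − a)/(6EI) = 1557/EI
  δ_0 = 2924/EI
Tip deflection under a unit load at Q: L³/(3EI) = 41.67/EI.
With EI = 11000 kip·ft²: δ_0 = 0.26585 ft and δ_{QQ} = 0.003788 ft/kip.
Compatibility — the beam at Q must follow the support down by 0.008333 ft: δ_0 − R_Q·δ_{QQ} = 0.008333, so R_Q = (0.26585 − 0.008333)/0.003788 = 67.99 kip.
Moment equilibrium about P: M_P = Σ(load moments about P) − R_Q·L = 459.2 − 67.99×5 = 119.2 kip·ft.

M_P = 119.2 kip·ft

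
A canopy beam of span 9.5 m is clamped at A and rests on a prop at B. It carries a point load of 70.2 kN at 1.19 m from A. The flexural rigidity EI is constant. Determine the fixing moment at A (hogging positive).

M_A = 68.5 kN·m

Choose R_B as the redundant. The primary structure is the cantilever fixed at A.
Downward deflection at the released point B due to the loads:
  point load 70.2 at a = 1.19: Pa²(3L − a)/(6EI) = 452.5/EI
Tip deflection under a unit load at B: L³/(3EI) = 285.8/EI.
The prop prevents deflection at B: R_B = δ_0/δ_{BB} = 452.5/285.8 = 1.583 kN.
Moment equilibrium about A: M_A = Σ(load moments about A) − R_B·L = 83.54 − 1.583×9.5 = 68.5 kN·m.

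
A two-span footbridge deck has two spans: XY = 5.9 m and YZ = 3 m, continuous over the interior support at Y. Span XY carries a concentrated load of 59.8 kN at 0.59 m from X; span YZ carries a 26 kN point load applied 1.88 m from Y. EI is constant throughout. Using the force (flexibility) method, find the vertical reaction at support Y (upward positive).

Release continuity at Y by inserting a hinge; the redundant is the internal moment M_Y. The primary structure is two simply-supported spans XY and YZ.
Discontinuity in slope at Y on the released structure — sum the simple-span end rotations:
  span XY: point load 59.8 at a = 0.59: Pab(L + a)/(6LEI) = 34.35/EI
  span YZ: point load 26 at a = 1.88: Pab(L + b)/(6LEI) = 12.53/EI
  relative rotation θ_0 = (34.35 + 12.53)/EI = 46.88/EI
A unit hogging moment at Y produces rotation L₁/(3EI) + L₂/(3EI) = 2.967/EI.
Slope continuity at Y: θ_0 = M_Y·2.967/EI, so M_Y = 46.88/2.967 = 15.8 kN·m (hogging).
Span XY, ΣM about X with M_Y applied at Y: R_Y^{XY}·5.9 = 35.28 + 15.8, so R_Y^{XY} = 8.658 kN and R_X = 59.8 − 8.658 = 51.14 kN.
Span YZ, ΣM about Z: R_Y^{YZ}·3 = 29.12 + 15.8, so R_Y^{YZ} = 14.97 kN and R_Z = 26 − 14.97 = 11.03 kN.
R_Y = 8.658 + 14.97 = 23.63 kN.

R_Y = 23.63 kN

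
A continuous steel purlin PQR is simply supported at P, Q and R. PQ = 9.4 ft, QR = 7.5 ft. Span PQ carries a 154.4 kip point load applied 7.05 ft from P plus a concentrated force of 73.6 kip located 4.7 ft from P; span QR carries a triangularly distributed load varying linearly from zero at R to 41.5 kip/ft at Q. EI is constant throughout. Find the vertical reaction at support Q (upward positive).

R_Q = 322 kip

Insert a hinge at Q; M_Q is the redundant, and each span becomes simply supported.
End slopes at the hinge Q, treating each span as simply supported:
  span PQ: point load 154.4 at a = 7.05: Pab(L + a)/(6LEI) = 746.1/EI
  span PQ: point load 73.6 at a = 4.7: Pab(L + a)/(6LEI) = 406.5/EI
  span QR: triangular load, peak 41.5: w₀L³/(45EI) = 389.1/EI
  relative rotation θ_0 = (1153 + 389.1)/EI = 1542/EI
A unit hogging moment at Q produces rotation L₁/(3EI) + L₂/(3EI) = 5.633/EI.
Slope continuity at Q: θ_0 = M_Q·5.633/EI, so M_Q = 1542/5.633 = 273.7 kip·ft (hogging).
Span PQ, ΣM about P with M_Q applied at Q: R_Q^{PQ}·9.4 = 1434 + 273.7, so R_Q^{PQ} = 181.7 kip and R_P = 228 − 181.7 = 46.29 kip.
Span QR, ΣM about R: R_Q^{QR}·7.5 = 778.1 + 273.7, so R_Q^{QR} = 140.2 kip and R_R = 155.6 − 140.2 = 15.39 kip.
R_Q = 181.7 + 140.2 = 322 kip.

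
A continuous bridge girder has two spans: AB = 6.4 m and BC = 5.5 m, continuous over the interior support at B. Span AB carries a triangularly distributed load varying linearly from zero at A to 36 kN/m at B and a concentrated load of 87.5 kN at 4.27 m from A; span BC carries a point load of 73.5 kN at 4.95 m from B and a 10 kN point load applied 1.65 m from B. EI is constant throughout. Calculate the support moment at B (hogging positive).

M_B = 122.4 kN·m

Insert a hinge at B; M_B is the redundant, and each span becomes simply supported.
End slopes at the hinge B, treating each span as simply supported:
  span AB: triangular load, peak 36: w₀L³/(45EI) = 209.7/EI
  span AB: point load 87.5 at a = 4.27: Pab(L + a)/(6LEI) = 221.1/EI
  span BC: point load 73.5 at a = 4.95: Pab(L + b)/(6LEI) = 36.69/EI
  span BC: point load 10 at a = 1.65: Pab(L + b)/(6LEI) = 18/EI
  relative rotation θ_0 = (430.8 + 54.68)/EI = 485.5/EI
A unit hogging moment at B produces rotation L₁/(3EI) + L₂/(3EI) = 3.967/EI.
Slope continuity at B: θ_0 = M_B·3.967/EI, so M_B = 485.5/3.967 = 122.4 kN·m (hogging).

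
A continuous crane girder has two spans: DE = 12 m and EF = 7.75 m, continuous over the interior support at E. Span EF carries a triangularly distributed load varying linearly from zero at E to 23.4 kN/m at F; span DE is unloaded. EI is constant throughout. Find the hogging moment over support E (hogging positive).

Take M_E as the redundant. Released structure: two simple spans DE and EF with a hinge at E.
End slopes at the hinge E, treating each span as simply supported:
  span EF: triangular load, peak 23.4: 7w₀L³/(360EI) = 211.8/EI
  relative rotation θ_0 = (0 + 211.8)/EI = 211.8/EI
A unit hogging moment at E produces rotation L₁/(3EI) + L₂/(3EI) = 6.583/EI.
Slope continuity at E: θ_0 = M_E·6.583/EI, so M_E = 211.8/6.583 = 32.17 kN·m (hogging).

M_E = 32.17 kN·m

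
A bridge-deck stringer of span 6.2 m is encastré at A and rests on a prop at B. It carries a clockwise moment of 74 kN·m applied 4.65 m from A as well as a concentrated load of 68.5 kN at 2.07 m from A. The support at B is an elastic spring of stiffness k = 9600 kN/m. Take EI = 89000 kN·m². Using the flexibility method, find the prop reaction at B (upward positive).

Take the reaction at B as the redundant and release it; the primary structure is a cantilever fixed at A.
Free-end deflection of the primary structure under the applied loading (downward +):
  clockwise couple 74 at a = 4.65: M₀a(2L − a)/(2EI) = 1333/EI
  point load 68.5 at a = 2.07: Pa²(3L − a)/(6EI) = 808.6/EI
  δ_0 = 2142/EI
Flexibility coefficient — unit upward force at B: δ_{BB} = L³/(3EI) = 79.44/EI.
With EI = 89000 kN·m²: δ_0 = 0.024068 m and δ_{BB} = 0.000893 m/kN.
Compatibility — the spring shortens by R_B/k under the reaction it provides: δ_0 − R_B·δ_{BB} = R_B/k. With 1/k = 0.000104 m/kN, R_B = δ_0 / (δ_{BB} + 1/k) = 0.024068 / (0.000893 + 0.000104) = 24.15 kN.

R_B = 24.15 kN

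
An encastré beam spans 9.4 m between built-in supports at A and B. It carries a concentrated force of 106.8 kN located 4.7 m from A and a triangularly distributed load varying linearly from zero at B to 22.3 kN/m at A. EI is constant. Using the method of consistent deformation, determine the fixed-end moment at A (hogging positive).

Take the two fixed-end moments M_A, M_B as redundants; the released structure is the simple span AB.
End rotations of the released simple span under the applied load (×1/EI):
  at A: point load 106.8 at a = 4.7: Pab(L + b)/(6LEI) = 589.8/EI
  at B: point load 106.8 at a = 4.7: Pab(L + a)/(6LEI) = 589.8/EI
  at A: triangular load, peak 22.3: w₀L³/(45EI) = 411.6/EI
  at B: triangular load, peak 22.3: 7w₀L³/(360EI) = 360.2/EI
  θ_A0 = 1001/EI,  θ_B0 = 950/EI
Flexibility coefficients: a unit moment at one end gives L/(3EI) there and L/(6EI) at the far end, so f₁₁ = f₂₂ = 3.133/EI and f₁₂ = f₂₁ = 1.567/EI.
Compatibility — zero rotation at each built-in end:
  3.133 M_A + 1.567 M_B = 1001
  1.567 M_A + 3.133 M_B = 950
Solving the pair gives M_A = 224 kN·m and M_B = 191.2 kN·m (hogging).

M_A = 224 kN·m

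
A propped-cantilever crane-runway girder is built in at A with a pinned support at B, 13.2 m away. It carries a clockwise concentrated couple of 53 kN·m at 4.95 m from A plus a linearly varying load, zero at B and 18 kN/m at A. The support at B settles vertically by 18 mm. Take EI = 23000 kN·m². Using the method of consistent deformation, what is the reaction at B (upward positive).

Remove the prop at B; the released (primary) structure is a cantilever built in at A.
Free-end deflection of the primary structure under the applied loading (downward +):
  clockwise couple 53 at a = 4.95: M₀a(2L − a)/(2EI) = 2814/EI
  triangular load, peak 18 at the fixed end: w₀L⁴/(30EI) = 18216/EI
  δ_0 = 21029/EI
Flexibility coefficient — unit upward force at B: δ_{BB} = L³/(3EI) = 766.7/EI.
With EI = 23000 kN·m²: δ_0 = 0.91432 m and δ_{BB} = 0.033333 m/kN.
Compatibility — the beam at B must follow the support down by 0.018 m: δ_0 − R_B·δ_{BB} = 0.018, so R_B = (0.91432 − 0.018)/0.033333 = 26.89 kN.

R_B = 26.89 kN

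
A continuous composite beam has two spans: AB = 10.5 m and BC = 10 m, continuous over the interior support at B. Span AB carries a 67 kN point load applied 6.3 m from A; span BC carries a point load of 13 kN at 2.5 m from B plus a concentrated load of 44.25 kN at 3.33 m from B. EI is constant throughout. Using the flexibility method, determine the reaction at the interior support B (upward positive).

R_B = 102.8 kN

Release continuity at B by inserting a hinge; the redundant is the internal moment M_B. The primary structure is two simply-supported spans AB and BC.
Discontinuity in slope at B on the released structure — sum the simple-span end rotations:
  span AB: point load 67 at a = 6.3: Pab(L + a)/(6LEI) = 472.8/EI
  span BC: point load 13 at a = 2.5: Pab(L + b)/(6LEI) = 71.09/EI
  span BC: point load 44.25 at a = 3.33: Pab(L + b)/(6LEI) = 273.1/EI
  relative rotation θ_0 = (472.8 + 344.2)/EI = 816.9/EI
A unit hogging moment at B produces rotation L₁/(3EI) + L₂/(3EI) = 6.833/EI.
Slope continuity at B: θ_0 = M_B·6.833/EI, so M_B = 816.9/6.833 = 119.5 kN·m (hogging).
Span AB, ΣM about A with M_B applied at B: R_B^{AB}·10.5 = 422.1 + 119.5, so R_B^{AB} = 51.59 kN and R_A = 67 − 51.59 = 15.41 kN.
Span BC, ΣM about C: R_B^{BC}·10 = 392.6 + 119.5, so R_B^{BC} = 51.22 kN and R_C = 57.25 − 51.22 = 6.03 kN.
R_B = 51.59 + 51.22 = 102.8 kN.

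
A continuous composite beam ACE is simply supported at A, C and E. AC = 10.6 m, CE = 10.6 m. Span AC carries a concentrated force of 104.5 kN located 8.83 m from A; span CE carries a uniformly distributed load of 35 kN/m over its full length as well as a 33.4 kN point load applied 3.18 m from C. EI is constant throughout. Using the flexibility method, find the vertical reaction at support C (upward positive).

Take M_C as the redundant. Released structure: two simple spans AC and CE with a hinge at C.
Discontinuity in slope at C on the released structure — sum the simple-span end rotations:
  span AC: point load 104.5 at a = 8.83: Pab(L + a)/(6LEI) = 499/EI
  span CE: UDL 35: wL³/(24EI) = 1737/EI
  span CE: point load 33.4 at a = 3.18: Pab(L + b)/(6LEI) = 223.3/EI
  relative rotation θ_0 = (499 + 1960)/EI = 2459/EI
A unit hogging moment at C produces rotation L₁/(3EI) + L₂/(3EI) = 7.067/EI.
Slope continuity at C: θ_0 = M_C·7.067/EI, so M_C = 2459/7.067 = 348 kN·m (hogging).
Span AC, ΣM about A with M_C applied at C: R_C^{AC}·10.6 = 922.7 + 348, so R_C^{AC} = 119.9 kN and R_A = 104.5 − 119.9 = -15.38 kN.
Span CE, ΣM about E: R_C^{CE}·10.6 = 2214 + 348, so R_C^{CE} = 241.7 kN and R_E = 404.4 − 241.7 = 162.7 kN.
R_C = 119.9 + 241.7 = 361.6 kN.

R_C = 361.6 kN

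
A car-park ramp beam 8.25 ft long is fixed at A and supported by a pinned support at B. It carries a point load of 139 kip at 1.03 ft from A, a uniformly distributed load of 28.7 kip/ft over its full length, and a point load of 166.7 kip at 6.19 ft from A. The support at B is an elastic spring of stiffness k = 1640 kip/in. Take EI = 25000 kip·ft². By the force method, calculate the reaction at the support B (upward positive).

R_B = 196.1 kip

Choose R_B as the redundant. The primary structure is the cantilever fixed at A.
Primary-structure tip deflection at B by superposition:
  point load 139 at a = 1.03: Pa²(3L − a)/(6EI) = 583/EI
  UDL 28.7: wL⁴/(8EI) = 16619/EI
  point load 166.7 at a = 6.19: Pa²(3L − a)/(6EI) = 19758/EI
  δ_0 = 36960/EI
Flexibility coefficient — unit upward force at B: δ_{BB} = L³/(3EI) = 187.2/EI.
With EI = 25000 kip·ft²: δ_0 = 1.4784 ft and δ_{BB} = 0.007487 ft/kip.
Compatibility — the spring shortens by R_B/k under the reaction it provides: δ_0 − R_B·δ_{BB} = R_B/k. With 1/k = 1/(1640×12) ft/kip = 0.000051 ft/kip, R_B = δ_0 / (δ_{BB} + 1/k) = 1.4784 / (0.007487 + 0.000051) = 196.1 kip.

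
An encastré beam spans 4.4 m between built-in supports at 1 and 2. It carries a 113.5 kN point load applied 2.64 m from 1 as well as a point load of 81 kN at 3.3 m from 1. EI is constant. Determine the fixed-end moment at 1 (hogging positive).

Release both end moments; the primary structure is a simply-supported span 12 with redundants M_1 and M_2.
End rotations of the released simple span under the applied load (×1/EI):
  at 1: point load 113.5 at a = 2.64: Pab(L + b)/(6LEI) = 123.1/EI
  at 2: point load 113.5 at a = 2.64: Pab(L + a)/(6LEI) = 140.6/EI
  at 1: point load 81 at a = 3.3: Pab(L + b)/(6LEI) = 61.26/EI
  at 2: point load 81 at a = 3.3: Pab(L + a)/(6LEI) = 85.76/EI
  θ_10 = 184.3/EI,  θ_20 = 226.4/EI
Flexibility coefficients: a unit moment at one end gives L/(3EI) there and L/(6EI) at the far end, so f₁₁ = f₂₂ = 1.467/EI and f₁₂ = f₂₁ = 0.7333/EI.
Compatibility — zero rotation at each built-in end:
  1.467 M_1 + 0.7333 M_2 = 184.3
  0.7333 M_1 + 1.467 M_2 = 226.4
Solving the pair gives M_1 = 64.65 kN·m and M_2 = 122 kN·m (hogging).

M_1 = 64.65 kN·m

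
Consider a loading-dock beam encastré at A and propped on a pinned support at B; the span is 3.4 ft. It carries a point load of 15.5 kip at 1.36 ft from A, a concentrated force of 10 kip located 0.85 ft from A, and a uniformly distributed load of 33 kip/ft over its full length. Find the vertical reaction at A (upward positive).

R_A = 91.54 kip

Choose R_B as the redundant. The primary structure is the cantilever fixed at A.
Downward deflection at the released point B due to the loads:
  point load 15.5 at a = 1.36: Pa²(3L − a)/(6EI) = 42.24/EI
  point load 10 at a = 0.85: Pa²(3L − a)/(6EI) = 11.26/EI
  UDL 33: wL⁴/(8EI) = 551.2/EI
  δ_0 = 604.7/EI
Flexibility coefficient — unit upward force at B: δ_{BB} = L³/(3EI) = 13.1/EI.
The prop prevents deflection at B: R_B = δ_0/δ_{BB} = 604.7/13.1 = 46.16 kip.
Vertical equilibrium: R_A = ΣP − R_B = 137.7 − 46.16 = 91.54 kip.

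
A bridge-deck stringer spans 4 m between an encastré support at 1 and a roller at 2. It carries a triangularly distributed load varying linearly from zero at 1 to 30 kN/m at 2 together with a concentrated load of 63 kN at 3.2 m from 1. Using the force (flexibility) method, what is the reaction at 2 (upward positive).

Remove the prop at 2; the released (primary) structure is a cantilever built in at 1.
Free-end deflection of the primary structure under the applied loading (downward +):
  triangular load, peak 30 at the free end: 11w₀L⁴/(120EI) = 704/EI
  point load 63 at a = 3.2: Pa²(3L − a)/(6EI) = 946.2/EI
  δ_0 = 1650/EI
Tip deflection under a unit load at 2: L³/(3EI) = 21.33/EI.
The prop prevents deflection at 2: R_2 = δ_0/δ_{22} = 1650/21.33 = 77.35 kN.

R_2 = 77.35 kN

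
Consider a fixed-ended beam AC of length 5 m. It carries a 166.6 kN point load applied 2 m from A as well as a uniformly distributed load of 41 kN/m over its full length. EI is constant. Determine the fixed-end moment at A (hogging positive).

Take the two fixed-end moments M_A, M_C as redundants; the released structure is the simple span AC.
On the primary (simply-supported) span, the end slopes from the loading are:
  at A: point load 166.6 at a = 2: Pab(L + b)/(6LEI) = 266.6/EI
  at C: point load 166.6 at a = 2: Pab(L + a)/(6LEI) = 233.2/EI
  at A: UDL 41: wL³/(24EI) = 213.5/EI
  at C: UDL 41: wL³/(24EI) = 213.5/EI
  θ_A0 = 480.1/EI,  θ_C0 = 446.8/EI
Flexibility coefficients: a unit moment at one end gives L/(3EI) there and L/(6EI) at the far end, so f₁₁ = f₂₂ = 1.667/EI and f₁₂ = f₂₁ = 0.8333/EI.
Compatibility — zero rotation at each built-in end:
  1.667 M_A + 0.8333 M_C = 480.1
  0.8333 M_A + 1.667 M_C = 446.8
Solving the pair gives M_A = 205.4 kN·m and M_C = 165.4 kN·m (hogging).

M_A = 205.4 kN·m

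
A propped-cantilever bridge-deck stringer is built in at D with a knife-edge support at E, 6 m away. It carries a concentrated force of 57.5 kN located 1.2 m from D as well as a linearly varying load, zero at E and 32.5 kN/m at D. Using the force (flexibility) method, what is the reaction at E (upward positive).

R_E = 22.72 kN

Remove the prop at E; the released (primary) structure is a cantilever built in at D.
Deflection at E on the released cantilever, summing each load's contribution:
  point load 57.5 at a = 1.2: Pa²(3L − a)/(6EI) = 231.8/EI
  triangular load, peak 32.5 at the fixed end: w₀L⁴/(30EI) = 1404/EI
  δ_0 = 1636/EI
Flexibility coefficient — unit upward force at E: δ_{EE} = L³/(3EI) = 72/EI.
Compatibility at E: δ_0 − R_E·δ_{EE} = 0, so R_E = 1636/72 = 22.72 kN.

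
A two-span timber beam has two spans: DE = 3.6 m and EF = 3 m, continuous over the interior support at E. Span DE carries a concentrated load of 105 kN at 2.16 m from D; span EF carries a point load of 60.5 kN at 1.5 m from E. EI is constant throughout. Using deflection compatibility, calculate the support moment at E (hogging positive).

Insert a hinge at E; M_E is the redundant, and each span becomes simply supported.
Discontinuity in slope at E on the released structure — sum the simple-span end rotations:
  span DE: point load 105 at a = 2.16: Pab(L + a)/(6LEI) = 87.09/EI
  span EF: point load 60.5 at a = 1.5: Pab(L + b)/(6LEI) = 34.03/EI
  relative rotation θ_0 = (87.09 + 34.03)/EI = 121.1/EI
A unit hogging moment at E produces rotation L₁/(3EI) + L₂/(3EI) = 2.2/EI.
Compatibility: M_E·(L₁+L₂)/(3EI) = θ_0, giving M_E = 55.06 kN·m (hogging).

M_E = 55.06 kN·m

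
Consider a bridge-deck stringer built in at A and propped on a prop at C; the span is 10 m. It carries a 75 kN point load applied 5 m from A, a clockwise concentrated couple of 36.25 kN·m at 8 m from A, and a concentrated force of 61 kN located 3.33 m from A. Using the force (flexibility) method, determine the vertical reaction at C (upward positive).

R_C = 37.68 kN

Remove the prop at C; the released (primary) structure is a cantilever built in at A.
Deflection at C on the released cantilever, summing each load's contribution:
  point load 75 at a = 5: Pa²(3L − a)/(6EI) = 7812/EI
  clockwise couple 36.25 at a = 8: M₀a(2L − a)/(2EI) = 1740/EI
  point load 61 at a = 3.33: Pa²(3L − a)/(6EI) = 3007/EI
  δ_0 = 12559/EI
Tip deflection under a unit load at C: L³/(3EI) = 333.3/EI.
Compatibility at C: δ_0 − R_C·δ_{CC} = 0, so R_C = 12559/333.3 = 37.68 kN.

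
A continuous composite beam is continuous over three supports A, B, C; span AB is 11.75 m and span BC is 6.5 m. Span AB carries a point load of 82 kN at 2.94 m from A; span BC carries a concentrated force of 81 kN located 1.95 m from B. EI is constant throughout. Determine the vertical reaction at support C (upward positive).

Insert a hinge at B; M_B is the redundant, and each span becomes simply supported.
Rotations at B on the released spans (each span's end-slope, ×1/EI):
  span AB: point load 82 at a = 2.94: Pab(L + a)/(6LEI) = 442.6/EI
  span BC: point load 81 at a = 1.95: Pab(L + b)/(6LEI) = 203.6/EI
  relative rotation θ_0 = (442.6 + 203.6)/EI = 646.2/EI
A unit hogging moment at B produces rotation L₁/(3EI) + L₂/(3EI) = 6.083/EI.
Compatibility: M_B·(L₁+L₂)/(3EI) = θ_0, giving M_B = 106.2 kN·m (hogging).
Span BC, ΣM about C: R_B^{BC}·6.5 = 368.6 + 106.2, so R_B^{BC} = 73.04 kN and R_C = 81 − 73.04 = 7.958 kN.

R_C = 7.958 kN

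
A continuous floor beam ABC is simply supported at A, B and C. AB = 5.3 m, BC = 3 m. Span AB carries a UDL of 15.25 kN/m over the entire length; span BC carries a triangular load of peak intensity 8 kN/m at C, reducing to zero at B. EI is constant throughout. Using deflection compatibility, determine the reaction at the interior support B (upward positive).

Insert a hinge at B; M_B is the redundant, and each span becomes simply supported.
Discontinuity in slope at B on the released structure — sum the simple-span end rotations:
  span AB: UDL 15.25: wL³/(24EI) = 94.6/EI
  span BC: triangular load, peak 8: 7w₀L³/(360EI) = 4.2/EI
  relative rotation θ_0 = (94.6 + 4.2)/EI = 98.8/EI
A unit hogging moment at B produces rotation L₁/(3EI) + L₂/(3EI) = 2.767/EI.
Compatibility: M_B·(L₁+L₂)/(3EI) = θ_0, giving M_B = 35.71 kN·m (hogging).
Span AB, ΣM about A with M_B applied at B: R_B^{AB}·5.3 = 214.2 + 35.71, so R_B^{AB} = 47.15 kN and R_A = 80.83 − 47.15 = 33.67 kN.
Span BC, ΣM about C: R_B^{BC}·3 = 12 + 35.71, so R_B^{BC} = 15.9 kN and R_C = 12 − 15.9 = -3.903 kN.
R_B = 47.15 + 15.9 = 63.05 kN.

R_B = 63.05 kN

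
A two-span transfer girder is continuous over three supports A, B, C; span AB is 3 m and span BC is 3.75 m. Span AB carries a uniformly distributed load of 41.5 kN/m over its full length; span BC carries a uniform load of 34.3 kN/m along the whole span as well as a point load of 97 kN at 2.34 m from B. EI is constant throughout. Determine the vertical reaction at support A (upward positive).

R_A = 33.29 kN

Take M_B as the redundant. Released structure: two simple spans AB and BC with a hinge at B.
End slopes at the hinge B, treating each span as simply supported:
  span AB: UDL 41.5: wL³/(24EI) = 46.69/EI
  span BC: UDL 34.3: wL³/(24EI) = 75.37/EI
  span BC: point load 97 at a = 2.34: Pab(L + b)/(6LEI) = 73.4/EI
  relative rotation θ_0 = (46.69 + 148.8)/EI = 195.4/EI
A unit hogging moment at B produces rotation L₁/(3EI) + L₂/(3EI) = 2.25/EI.
Compatibility: M_B·(L₁+L₂)/(3EI) = θ_0, giving M_B = 86.87 kN·m (hogging).
Span AB, ΣM about A with M_B applied at B: R_B^{AB}·3 = 186.8 + 86.87, so R_B^{AB} = 91.21 kN and R_A = 124.5 − 91.21 = 33.29 kN.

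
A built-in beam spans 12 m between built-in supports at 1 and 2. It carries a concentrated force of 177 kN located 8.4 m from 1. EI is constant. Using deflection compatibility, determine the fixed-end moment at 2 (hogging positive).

Take the two fixed-end moments M_1, M_2 as redundants; the released structure is the simple span 12.
Simple-span end rotations at 1 and 2 under the given loads:
  at 1: point load 177 at a = 8.4: Pab(L + b)/(6LEI) = 1160/EI
  at 2: point load 177 at a = 8.4: Pab(L + a)/(6LEI) = 1517/EI
  θ_10 = 1160/EI,  θ_20 = 1517/EI
Flexibility coefficients: a unit moment at one end gives L/(3EI) there and L/(6EI) at the far end, so f₁₁ = f₂₂ = 4/EI and f₁₂ = f₂₁ = 2/EI.
Compatibility — zero rotation at each built-in end:
  4 M_1 + 2 M_2 = 1160
  2 M_1 + 4 M_2 = 1517
Solving the pair gives M_1 = 133.8 kN·m and M_2 = 312.2 kN·m (hogging).

M_2 = 312.2 kN·m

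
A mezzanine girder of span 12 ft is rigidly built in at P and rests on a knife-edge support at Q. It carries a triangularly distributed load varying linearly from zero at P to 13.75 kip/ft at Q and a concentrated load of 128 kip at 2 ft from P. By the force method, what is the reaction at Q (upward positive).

R_Q = 50.41 kip

Take the reaction at Q as the redundant and release it; the primary structure is a cantilever fixed at P.
Deflection at Q on the released cantilever, summing each load's contribution:
  triangular load, peak 13.75 at the free end: 11w₀L⁴/(120EI) = 26136/EI
  point load 128 at a = 2: Pa²(3L − a)/(6EI) = 2901/EI
  δ_0 = 29037/EI
Tip deflection under a unit load at Q: L³/(3EI) = 576/EI.
Compatibility at Q: δ_0 − R_Q·δ_{QQ} = 0, so R_Q = 29037/576 = 50.41 kip.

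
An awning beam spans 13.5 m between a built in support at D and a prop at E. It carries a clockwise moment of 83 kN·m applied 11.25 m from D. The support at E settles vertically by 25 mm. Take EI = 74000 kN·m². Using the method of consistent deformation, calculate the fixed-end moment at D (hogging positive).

M_D = -7.589 kN·m

Release the roller at E. Primary structure: cantilever fixed at D.
Primary-structure tip deflection at E by superposition:
  clockwise couple 83 at a = 11.25: M₀a(2L − a)/(2EI) = 7353/EI
Tip deflection under a unit load at E: L³/(3EI) = 820.1/EI.
With EI = 74000 kN·m²: δ_0 = 0.099369 m and δ_{EE} = 0.011083 m/kN.
Compatibility — the beam at E must follow the support down by 0.025 m: δ_0 − R_E·δ_{EE} = 0.025, so R_E = (0.099369 − 0.025)/0.011083 = 6.71 kN.
Moment equilibrium about D: M_D = Σ(load moments about D) − R_E·L = 83 − 6.71×13.5 = -7.589 kN·m.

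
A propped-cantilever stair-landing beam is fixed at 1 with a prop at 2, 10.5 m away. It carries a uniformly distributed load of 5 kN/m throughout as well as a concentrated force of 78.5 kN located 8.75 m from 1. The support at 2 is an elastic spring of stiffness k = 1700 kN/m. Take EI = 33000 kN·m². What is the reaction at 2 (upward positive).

R_2 = 74.97 kN

Choose R_2 as the redundant. The primary structure is the cantilever fixed at 1.
Free-end deflection of the primary structure under the applied loading (downward +):
  UDL 5: wL⁴/(8EI) = 7597/EI
  point load 78.5 at a = 8.75: Pa²(3L − a)/(6EI) = 22789/EI
  δ_0 = 30385/EI
Flexibility coefficient — unit upward force at 2: δ_{22} = L³/(3EI) = 385.9/EI.
With EI = 33000 kN·m²: δ_0 = 0.92077 m and δ_{22} = 0.011693 m/kN.
Compatibility — the spring shortens by R_2/k under the reaction it provides: δ_0 − R_2·δ_{22} = R_2/k. With 1/k = 0.000588 m/kN, R_2 = δ_0 / (δ_{22} + 1/k) = 0.92077 / (0.011693 + 0.000588) = 74.97 kN.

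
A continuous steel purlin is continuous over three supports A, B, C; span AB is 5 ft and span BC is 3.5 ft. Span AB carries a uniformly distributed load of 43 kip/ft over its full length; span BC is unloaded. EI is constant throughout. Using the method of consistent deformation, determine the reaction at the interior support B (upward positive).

Take M_B as the redundant. Released structure: two simple spans AB and BC with a hinge at B.
Rotations at B on the released spans (each span's end-slope, ×1/EI):
  span AB: UDL 43: wL³/(24EI) = 224/EI
  relative rotation θ_0 = (224 + 0)/EI = 224/EI
A unit hogging moment at B produces rotation L₁/(3EI) + L₂/(3EI) = 2.833/EI.
Slope continuity at B: θ_0 = M_B·2.833/EI, so M_B = 224/2.833 = 79.04 kip·ft (hogging).
Span AB, ΣM about A with M_B applied at B: R_B^{AB}·5 = 537.5 + 79.04, so R_B^{AB} = 123.3 kip and R_A = 215 − 123.3 = 91.69 kip.
Span BC, ΣM about C: R_B^{BC}·3.5 = 0 + 79.04, so R_B^{BC} = 22.58 kip and R_C = 0 − 22.58 = -22.58 kip.
R_B = 123.3 + 22.58 = 145.9 kip.

R_B = 145.9 kip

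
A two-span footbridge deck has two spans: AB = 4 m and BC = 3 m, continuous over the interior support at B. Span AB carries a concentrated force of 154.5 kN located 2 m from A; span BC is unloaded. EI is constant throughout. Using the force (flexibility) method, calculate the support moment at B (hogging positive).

Take M_B as the redundant. Released structure: two simple spans AB and BC with a hinge at B.
End slopes at the hinge B, treating each span as simply supported:
  span AB: point load 154.5 at a = 2: Pab(L + a)/(6LEI) = 154.5/EI
  relative rotation θ_0 = (154.5 + 0)/EI = 154.5/EI
A unit hogging moment at B produces rotation L₁/(3EI) + L₂/(3EI) = 2.333/EI.
Compatibility: M_B·(L₁+L₂)/(3EI) = θ_0, giving M_B = 66.21 kN·m (hogging).

M_B = 66.21 kN·m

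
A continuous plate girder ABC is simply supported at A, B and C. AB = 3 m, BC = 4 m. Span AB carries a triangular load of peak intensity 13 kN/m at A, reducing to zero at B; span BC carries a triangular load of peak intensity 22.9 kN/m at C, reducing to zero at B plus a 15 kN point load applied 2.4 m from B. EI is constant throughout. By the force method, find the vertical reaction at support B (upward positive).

Take M_B as the redundant. Released structure: two simple spans AB and BC with a hinge at B.
Discontinuity in slope at B on the released structure — sum the simple-span end rotations:
  span AB: triangular load, peak 13: 7w₀L³/(360EI) = 6.825/EI
  span BC: triangular load, peak 22.9: 7w₀L³/(360EI) = 28.5/EI
  span BC: point load 15 at a = 2.4: Pab(L + b)/(6LEI) = 13.44/EI
  relative rotation θ_0 = (6.825 + 41.94)/EI = 48.76/EI
A unit hogging moment at B produces rotation L₁/(3EI) + L₂/(3EI) = 2.333/EI.
Slope continuity at B: θ_0 = M_B·2.333/EI, so M_B = 48.76/2.333 = 20.9 kN·m (hogging).
Span AB, ΣM about A with M_B applied at B: R_B^{AB}·3 = 19.5 + 20.9, so R_B^{AB} = 13.47 kN and R_A = 19.5 − 13.47 = 6.034 kN.
Span BC, ΣM about C: R_B^{BC}·4 = 85.07 + 20.9, so R_B^{BC} = 26.49 kN and R_C = 60.8 − 26.49 = 34.31 kN.
R_B = 13.47 + 26.49 = 39.96 kN.

R_B = 39.96 kN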